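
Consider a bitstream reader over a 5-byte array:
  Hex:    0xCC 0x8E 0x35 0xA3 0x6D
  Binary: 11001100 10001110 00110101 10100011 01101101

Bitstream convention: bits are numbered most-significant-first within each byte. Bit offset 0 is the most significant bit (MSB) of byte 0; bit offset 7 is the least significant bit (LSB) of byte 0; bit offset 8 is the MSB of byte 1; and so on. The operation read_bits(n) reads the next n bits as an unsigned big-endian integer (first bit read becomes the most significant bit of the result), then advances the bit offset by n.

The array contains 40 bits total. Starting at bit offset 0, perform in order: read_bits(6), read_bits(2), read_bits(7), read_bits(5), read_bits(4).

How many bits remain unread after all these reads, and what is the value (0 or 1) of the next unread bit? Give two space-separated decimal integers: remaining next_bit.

Read 1: bits[0:6] width=6 -> value=51 (bin 110011); offset now 6 = byte 0 bit 6; 34 bits remain
Read 2: bits[6:8] width=2 -> value=0 (bin 00); offset now 8 = byte 1 bit 0; 32 bits remain
Read 3: bits[8:15] width=7 -> value=71 (bin 1000111); offset now 15 = byte 1 bit 7; 25 bits remain
Read 4: bits[15:20] width=5 -> value=3 (bin 00011); offset now 20 = byte 2 bit 4; 20 bits remain
Read 5: bits[20:24] width=4 -> value=5 (bin 0101); offset now 24 = byte 3 bit 0; 16 bits remain

Answer: 16 1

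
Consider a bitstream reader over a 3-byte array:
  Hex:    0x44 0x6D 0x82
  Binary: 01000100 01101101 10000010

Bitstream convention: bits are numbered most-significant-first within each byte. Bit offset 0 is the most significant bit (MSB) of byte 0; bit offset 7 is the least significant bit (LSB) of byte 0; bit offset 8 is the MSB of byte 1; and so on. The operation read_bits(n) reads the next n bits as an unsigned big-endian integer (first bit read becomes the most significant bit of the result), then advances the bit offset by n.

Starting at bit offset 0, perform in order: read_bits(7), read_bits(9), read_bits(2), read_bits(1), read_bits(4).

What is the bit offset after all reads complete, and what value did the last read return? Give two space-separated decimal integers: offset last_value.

Read 1: bits[0:7] width=7 -> value=34 (bin 0100010); offset now 7 = byte 0 bit 7; 17 bits remain
Read 2: bits[7:16] width=9 -> value=109 (bin 001101101); offset now 16 = byte 2 bit 0; 8 bits remain
Read 3: bits[16:18] width=2 -> value=2 (bin 10); offset now 18 = byte 2 bit 2; 6 bits remain
Read 4: bits[18:19] width=1 -> value=0 (bin 0); offset now 19 = byte 2 bit 3; 5 bits remain
Read 5: bits[19:23] width=4 -> value=1 (bin 0001); offset now 23 = byte 2 bit 7; 1 bits remain

Answer: 23 1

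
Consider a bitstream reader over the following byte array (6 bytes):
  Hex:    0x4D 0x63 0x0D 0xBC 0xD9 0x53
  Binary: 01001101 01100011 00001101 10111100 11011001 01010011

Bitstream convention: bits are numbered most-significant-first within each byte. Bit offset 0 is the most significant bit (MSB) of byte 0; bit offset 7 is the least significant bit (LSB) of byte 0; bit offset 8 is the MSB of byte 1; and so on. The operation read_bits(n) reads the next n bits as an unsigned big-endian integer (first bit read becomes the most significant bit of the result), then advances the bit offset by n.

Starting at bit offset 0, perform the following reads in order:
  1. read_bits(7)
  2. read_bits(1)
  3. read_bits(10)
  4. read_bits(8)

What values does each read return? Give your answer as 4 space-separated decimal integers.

Read 1: bits[0:7] width=7 -> value=38 (bin 0100110); offset now 7 = byte 0 bit 7; 41 bits remain
Read 2: bits[7:8] width=1 -> value=1 (bin 1); offset now 8 = byte 1 bit 0; 40 bits remain
Read 3: bits[8:18] width=10 -> value=396 (bin 0110001100); offset now 18 = byte 2 bit 2; 30 bits remain
Read 4: bits[18:26] width=8 -> value=54 (bin 00110110); offset now 26 = byte 3 bit 2; 22 bits remain

Answer: 38 1 396 54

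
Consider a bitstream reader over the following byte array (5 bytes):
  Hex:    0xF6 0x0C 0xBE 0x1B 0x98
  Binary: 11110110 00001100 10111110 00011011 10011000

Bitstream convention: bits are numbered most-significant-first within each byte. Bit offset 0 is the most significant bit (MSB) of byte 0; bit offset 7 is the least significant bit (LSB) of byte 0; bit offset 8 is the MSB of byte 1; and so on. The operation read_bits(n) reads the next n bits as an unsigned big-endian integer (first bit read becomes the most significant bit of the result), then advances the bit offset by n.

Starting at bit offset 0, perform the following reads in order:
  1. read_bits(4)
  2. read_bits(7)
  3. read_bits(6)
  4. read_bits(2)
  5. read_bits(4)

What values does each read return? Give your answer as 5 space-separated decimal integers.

Answer: 15 48 25 1 15

Derivation:
Read 1: bits[0:4] width=4 -> value=15 (bin 1111); offset now 4 = byte 0 bit 4; 36 bits remain
Read 2: bits[4:11] width=7 -> value=48 (bin 0110000); offset now 11 = byte 1 bit 3; 29 bits remain
Read 3: bits[11:17] width=6 -> value=25 (bin 011001); offset now 17 = byte 2 bit 1; 23 bits remain
Read 4: bits[17:19] width=2 -> value=1 (bin 01); offset now 19 = byte 2 bit 3; 21 bits remain
Read 5: bits[19:23] width=4 -> value=15 (bin 1111); offset now 23 = byte 2 bit 7; 17 bits remain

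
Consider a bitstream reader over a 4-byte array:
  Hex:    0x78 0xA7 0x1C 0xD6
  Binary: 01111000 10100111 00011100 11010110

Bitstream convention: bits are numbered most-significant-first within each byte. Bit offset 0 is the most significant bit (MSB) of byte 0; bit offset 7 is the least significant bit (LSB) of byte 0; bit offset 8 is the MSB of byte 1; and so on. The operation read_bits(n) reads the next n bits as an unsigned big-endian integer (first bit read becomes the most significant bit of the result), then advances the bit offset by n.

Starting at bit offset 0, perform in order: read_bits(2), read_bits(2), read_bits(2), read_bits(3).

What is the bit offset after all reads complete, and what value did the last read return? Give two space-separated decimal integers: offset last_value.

Answer: 9 1

Derivation:
Read 1: bits[0:2] width=2 -> value=1 (bin 01); offset now 2 = byte 0 bit 2; 30 bits remain
Read 2: bits[2:4] width=2 -> value=3 (bin 11); offset now 4 = byte 0 bit 4; 28 bits remain
Read 3: bits[4:6] width=2 -> value=2 (bin 10); offset now 6 = byte 0 bit 6; 26 bits remain
Read 4: bits[6:9] width=3 -> value=1 (bin 001); offset now 9 = byte 1 bit 1; 23 bits remain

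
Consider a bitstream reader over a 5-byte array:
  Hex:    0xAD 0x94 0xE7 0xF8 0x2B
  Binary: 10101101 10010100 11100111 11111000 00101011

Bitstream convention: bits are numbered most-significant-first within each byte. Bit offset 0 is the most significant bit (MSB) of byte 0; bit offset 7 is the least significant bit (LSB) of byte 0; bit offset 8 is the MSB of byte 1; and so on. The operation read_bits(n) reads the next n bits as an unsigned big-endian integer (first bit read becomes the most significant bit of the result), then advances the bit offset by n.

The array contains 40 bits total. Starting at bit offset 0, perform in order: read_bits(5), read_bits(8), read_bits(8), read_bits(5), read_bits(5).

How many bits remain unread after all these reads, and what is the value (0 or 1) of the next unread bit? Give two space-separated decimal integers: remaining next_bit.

Answer: 9 0

Derivation:
Read 1: bits[0:5] width=5 -> value=21 (bin 10101); offset now 5 = byte 0 bit 5; 35 bits remain
Read 2: bits[5:13] width=8 -> value=178 (bin 10110010); offset now 13 = byte 1 bit 5; 27 bits remain
Read 3: bits[13:21] width=8 -> value=156 (bin 10011100); offset now 21 = byte 2 bit 5; 19 bits remain
Read 4: bits[21:26] width=5 -> value=31 (bin 11111); offset now 26 = byte 3 bit 2; 14 bits remain
Read 5: bits[26:31] width=5 -> value=28 (bin 11100); offset now 31 = byte 3 bit 7; 9 bits remain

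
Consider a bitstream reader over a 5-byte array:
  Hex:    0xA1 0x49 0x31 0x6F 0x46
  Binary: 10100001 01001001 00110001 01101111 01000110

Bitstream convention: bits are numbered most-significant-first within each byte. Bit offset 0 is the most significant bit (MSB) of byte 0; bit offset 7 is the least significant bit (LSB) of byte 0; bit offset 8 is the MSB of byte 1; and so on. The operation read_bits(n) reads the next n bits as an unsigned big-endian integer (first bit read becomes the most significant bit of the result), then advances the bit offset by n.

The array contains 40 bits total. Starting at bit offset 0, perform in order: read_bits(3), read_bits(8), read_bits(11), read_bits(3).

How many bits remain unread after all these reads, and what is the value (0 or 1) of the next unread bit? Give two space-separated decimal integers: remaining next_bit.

Read 1: bits[0:3] width=3 -> value=5 (bin 101); offset now 3 = byte 0 bit 3; 37 bits remain
Read 2: bits[3:11] width=8 -> value=10 (bin 00001010); offset now 11 = byte 1 bit 3; 29 bits remain
Read 3: bits[11:22] width=11 -> value=588 (bin 01001001100); offset now 22 = byte 2 bit 6; 18 bits remain
Read 4: bits[22:25] width=3 -> value=2 (bin 010); offset now 25 = byte 3 bit 1; 15 bits remain

Answer: 15 1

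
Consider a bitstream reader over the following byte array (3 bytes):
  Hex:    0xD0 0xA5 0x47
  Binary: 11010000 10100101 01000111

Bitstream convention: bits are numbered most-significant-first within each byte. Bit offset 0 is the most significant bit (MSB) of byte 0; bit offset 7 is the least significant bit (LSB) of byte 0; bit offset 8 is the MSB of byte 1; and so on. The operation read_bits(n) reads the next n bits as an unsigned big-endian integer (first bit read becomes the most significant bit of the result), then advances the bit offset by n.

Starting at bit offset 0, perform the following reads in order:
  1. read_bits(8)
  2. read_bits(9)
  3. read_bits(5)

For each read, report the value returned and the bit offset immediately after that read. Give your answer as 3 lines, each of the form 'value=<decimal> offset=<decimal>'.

Read 1: bits[0:8] width=8 -> value=208 (bin 11010000); offset now 8 = byte 1 bit 0; 16 bits remain
Read 2: bits[8:17] width=9 -> value=330 (bin 101001010); offset now 17 = byte 2 bit 1; 7 bits remain
Read 3: bits[17:22] width=5 -> value=17 (bin 10001); offset now 22 = byte 2 bit 6; 2 bits remain

Answer: value=208 offset=8
value=330 offset=17
value=17 offset=22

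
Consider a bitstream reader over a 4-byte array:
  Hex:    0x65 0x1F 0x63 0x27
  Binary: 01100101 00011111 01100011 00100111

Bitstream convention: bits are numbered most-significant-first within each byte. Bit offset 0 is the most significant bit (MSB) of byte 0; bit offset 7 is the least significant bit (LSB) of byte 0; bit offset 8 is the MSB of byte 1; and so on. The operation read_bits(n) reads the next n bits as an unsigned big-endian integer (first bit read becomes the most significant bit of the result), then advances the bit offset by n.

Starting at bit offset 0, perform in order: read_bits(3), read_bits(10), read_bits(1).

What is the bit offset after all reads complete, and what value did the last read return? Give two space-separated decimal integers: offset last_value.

Read 1: bits[0:3] width=3 -> value=3 (bin 011); offset now 3 = byte 0 bit 3; 29 bits remain
Read 2: bits[3:13] width=10 -> value=163 (bin 0010100011); offset now 13 = byte 1 bit 5; 19 bits remain
Read 3: bits[13:14] width=1 -> value=1 (bin 1); offset now 14 = byte 1 bit 6; 18 bits remain

Answer: 14 1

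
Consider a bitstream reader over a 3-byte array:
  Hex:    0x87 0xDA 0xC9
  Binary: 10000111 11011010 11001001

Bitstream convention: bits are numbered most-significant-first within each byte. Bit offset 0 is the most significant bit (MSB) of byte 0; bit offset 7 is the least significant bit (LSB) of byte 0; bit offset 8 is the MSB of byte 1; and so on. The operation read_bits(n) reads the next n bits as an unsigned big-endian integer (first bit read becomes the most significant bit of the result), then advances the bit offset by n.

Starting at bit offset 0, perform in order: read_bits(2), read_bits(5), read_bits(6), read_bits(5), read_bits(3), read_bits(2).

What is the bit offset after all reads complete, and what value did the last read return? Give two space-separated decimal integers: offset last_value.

Read 1: bits[0:2] width=2 -> value=2 (bin 10); offset now 2 = byte 0 bit 2; 22 bits remain
Read 2: bits[2:7] width=5 -> value=3 (bin 00011); offset now 7 = byte 0 bit 7; 17 bits remain
Read 3: bits[7:13] width=6 -> value=59 (bin 111011); offset now 13 = byte 1 bit 5; 11 bits remain
Read 4: bits[13:18] width=5 -> value=11 (bin 01011); offset now 18 = byte 2 bit 2; 6 bits remain
Read 5: bits[18:21] width=3 -> value=1 (bin 001); offset now 21 = byte 2 bit 5; 3 bits remain
Read 6: bits[21:23] width=2 -> value=0 (bin 00); offset now 23 = byte 2 bit 7; 1 bits remain

Answer: 23 0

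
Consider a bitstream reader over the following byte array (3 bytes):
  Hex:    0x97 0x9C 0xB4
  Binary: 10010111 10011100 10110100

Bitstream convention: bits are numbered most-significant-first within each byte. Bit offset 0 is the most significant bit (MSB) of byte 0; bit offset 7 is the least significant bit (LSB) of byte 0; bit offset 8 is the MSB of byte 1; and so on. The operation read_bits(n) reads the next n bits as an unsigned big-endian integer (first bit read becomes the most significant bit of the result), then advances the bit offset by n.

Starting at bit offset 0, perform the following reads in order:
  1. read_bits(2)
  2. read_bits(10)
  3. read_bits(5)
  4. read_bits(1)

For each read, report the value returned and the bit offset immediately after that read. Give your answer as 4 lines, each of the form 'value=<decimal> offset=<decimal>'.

Answer: value=2 offset=2
value=377 offset=12
value=25 offset=17
value=0 offset=18

Derivation:
Read 1: bits[0:2] width=2 -> value=2 (bin 10); offset now 2 = byte 0 bit 2; 22 bits remain
Read 2: bits[2:12] width=10 -> value=377 (bin 0101111001); offset now 12 = byte 1 bit 4; 12 bits remain
Read 3: bits[12:17] width=5 -> value=25 (bin 11001); offset now 17 = byte 2 bit 1; 7 bits remain
Read 4: bits[17:18] width=1 -> value=0 (bin 0); offset now 18 = byte 2 bit 2; 6 bits remain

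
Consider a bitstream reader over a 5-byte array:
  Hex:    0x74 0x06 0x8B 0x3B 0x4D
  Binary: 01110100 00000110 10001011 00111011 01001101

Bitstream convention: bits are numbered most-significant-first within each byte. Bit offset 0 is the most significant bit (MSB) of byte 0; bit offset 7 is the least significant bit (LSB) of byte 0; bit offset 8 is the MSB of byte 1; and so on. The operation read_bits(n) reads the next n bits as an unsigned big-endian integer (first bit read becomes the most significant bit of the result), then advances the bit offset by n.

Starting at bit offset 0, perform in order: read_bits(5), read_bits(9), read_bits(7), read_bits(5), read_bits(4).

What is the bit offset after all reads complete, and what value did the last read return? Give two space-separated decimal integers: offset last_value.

Read 1: bits[0:5] width=5 -> value=14 (bin 01110); offset now 5 = byte 0 bit 5; 35 bits remain
Read 2: bits[5:14] width=9 -> value=257 (bin 100000001); offset now 14 = byte 1 bit 6; 26 bits remain
Read 3: bits[14:21] width=7 -> value=81 (bin 1010001); offset now 21 = byte 2 bit 5; 19 bits remain
Read 4: bits[21:26] width=5 -> value=12 (bin 01100); offset now 26 = byte 3 bit 2; 14 bits remain
Read 5: bits[26:30] width=4 -> value=14 (bin 1110); offset now 30 = byte 3 bit 6; 10 bits remain

Answer: 30 14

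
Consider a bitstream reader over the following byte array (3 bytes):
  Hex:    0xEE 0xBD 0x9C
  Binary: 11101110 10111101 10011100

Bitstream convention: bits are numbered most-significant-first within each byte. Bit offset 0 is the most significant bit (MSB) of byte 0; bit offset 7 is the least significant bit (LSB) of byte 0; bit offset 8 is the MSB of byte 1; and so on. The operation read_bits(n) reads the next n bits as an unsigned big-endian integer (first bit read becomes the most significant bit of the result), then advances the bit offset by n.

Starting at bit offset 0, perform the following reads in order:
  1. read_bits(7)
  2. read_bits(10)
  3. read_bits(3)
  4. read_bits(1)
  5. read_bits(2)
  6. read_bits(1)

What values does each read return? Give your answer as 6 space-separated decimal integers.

Read 1: bits[0:7] width=7 -> value=119 (bin 1110111); offset now 7 = byte 0 bit 7; 17 bits remain
Read 2: bits[7:17] width=10 -> value=379 (bin 0101111011); offset now 17 = byte 2 bit 1; 7 bits remain
Read 3: bits[17:20] width=3 -> value=1 (bin 001); offset now 20 = byte 2 bit 4; 4 bits remain
Read 4: bits[20:21] width=1 -> value=1 (bin 1); offset now 21 = byte 2 bit 5; 3 bits remain
Read 5: bits[21:23] width=2 -> value=2 (bin 10); offset now 23 = byte 2 bit 7; 1 bits remain
Read 6: bits[23:24] width=1 -> value=0 (bin 0); offset now 24 = byte 3 bit 0; 0 bits remain

Answer: 119 379 1 1 2 0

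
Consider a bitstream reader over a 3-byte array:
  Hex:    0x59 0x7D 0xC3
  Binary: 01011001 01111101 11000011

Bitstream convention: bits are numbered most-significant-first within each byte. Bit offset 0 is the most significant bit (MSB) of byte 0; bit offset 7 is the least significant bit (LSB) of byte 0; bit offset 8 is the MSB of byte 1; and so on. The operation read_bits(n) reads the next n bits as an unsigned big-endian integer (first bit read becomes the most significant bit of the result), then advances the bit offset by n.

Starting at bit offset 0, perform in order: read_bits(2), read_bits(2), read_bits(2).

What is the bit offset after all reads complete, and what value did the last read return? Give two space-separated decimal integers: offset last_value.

Read 1: bits[0:2] width=2 -> value=1 (bin 01); offset now 2 = byte 0 bit 2; 22 bits remain
Read 2: bits[2:4] width=2 -> value=1 (bin 01); offset now 4 = byte 0 bit 4; 20 bits remain
Read 3: bits[4:6] width=2 -> value=2 (bin 10); offset now 6 = byte 0 bit 6; 18 bits remain

Answer: 6 2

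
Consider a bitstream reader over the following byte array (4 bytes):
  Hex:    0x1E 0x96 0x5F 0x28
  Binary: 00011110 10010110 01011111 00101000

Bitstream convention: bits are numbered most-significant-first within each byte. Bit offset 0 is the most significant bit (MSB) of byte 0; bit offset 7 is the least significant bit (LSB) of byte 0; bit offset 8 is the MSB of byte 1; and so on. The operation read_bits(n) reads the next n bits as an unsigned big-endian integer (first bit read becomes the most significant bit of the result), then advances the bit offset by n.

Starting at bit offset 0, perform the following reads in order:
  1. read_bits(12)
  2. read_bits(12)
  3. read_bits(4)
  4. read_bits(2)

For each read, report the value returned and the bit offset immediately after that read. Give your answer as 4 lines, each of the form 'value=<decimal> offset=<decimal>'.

Read 1: bits[0:12] width=12 -> value=489 (bin 000111101001); offset now 12 = byte 1 bit 4; 20 bits remain
Read 2: bits[12:24] width=12 -> value=1631 (bin 011001011111); offset now 24 = byte 3 bit 0; 8 bits remain
Read 3: bits[24:28] width=4 -> value=2 (bin 0010); offset now 28 = byte 3 bit 4; 4 bits remain
Read 4: bits[28:30] width=2 -> value=2 (bin 10); offset now 30 = byte 3 bit 6; 2 bits remain

Answer: value=489 offset=12
value=1631 offset=24
value=2 offset=28
value=2 offset=30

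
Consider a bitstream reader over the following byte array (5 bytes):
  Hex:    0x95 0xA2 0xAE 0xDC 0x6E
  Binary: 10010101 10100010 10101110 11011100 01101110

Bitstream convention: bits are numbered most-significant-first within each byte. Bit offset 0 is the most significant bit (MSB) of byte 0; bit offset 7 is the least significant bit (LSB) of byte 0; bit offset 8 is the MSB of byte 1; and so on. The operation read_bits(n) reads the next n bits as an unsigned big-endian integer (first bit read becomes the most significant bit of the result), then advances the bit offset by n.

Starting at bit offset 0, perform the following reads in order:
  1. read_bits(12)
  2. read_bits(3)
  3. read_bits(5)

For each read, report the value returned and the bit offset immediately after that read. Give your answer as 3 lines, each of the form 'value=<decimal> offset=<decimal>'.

Read 1: bits[0:12] width=12 -> value=2394 (bin 100101011010); offset now 12 = byte 1 bit 4; 28 bits remain
Read 2: bits[12:15] width=3 -> value=1 (bin 001); offset now 15 = byte 1 bit 7; 25 bits remain
Read 3: bits[15:20] width=5 -> value=10 (bin 01010); offset now 20 = byte 2 bit 4; 20 bits remain

Answer: value=2394 offset=12
value=1 offset=15
value=10 offset=20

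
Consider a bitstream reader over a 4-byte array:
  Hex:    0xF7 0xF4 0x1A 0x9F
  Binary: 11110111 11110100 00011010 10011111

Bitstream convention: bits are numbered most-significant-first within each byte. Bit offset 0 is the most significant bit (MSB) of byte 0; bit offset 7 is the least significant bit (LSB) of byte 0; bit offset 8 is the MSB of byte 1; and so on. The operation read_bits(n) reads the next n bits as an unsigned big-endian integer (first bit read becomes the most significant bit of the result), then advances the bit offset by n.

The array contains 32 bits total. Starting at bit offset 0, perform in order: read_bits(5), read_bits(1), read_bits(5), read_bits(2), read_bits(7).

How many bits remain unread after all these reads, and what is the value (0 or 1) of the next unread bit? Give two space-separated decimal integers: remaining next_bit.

Answer: 12 1

Derivation:
Read 1: bits[0:5] width=5 -> value=30 (bin 11110); offset now 5 = byte 0 bit 5; 27 bits remain
Read 2: bits[5:6] width=1 -> value=1 (bin 1); offset now 6 = byte 0 bit 6; 26 bits remain
Read 3: bits[6:11] width=5 -> value=31 (bin 11111); offset now 11 = byte 1 bit 3; 21 bits remain
Read 4: bits[11:13] width=2 -> value=2 (bin 10); offset now 13 = byte 1 bit 5; 19 bits remain
Read 5: bits[13:20] width=7 -> value=65 (bin 1000001); offset now 20 = byte 2 bit 4; 12 bits remain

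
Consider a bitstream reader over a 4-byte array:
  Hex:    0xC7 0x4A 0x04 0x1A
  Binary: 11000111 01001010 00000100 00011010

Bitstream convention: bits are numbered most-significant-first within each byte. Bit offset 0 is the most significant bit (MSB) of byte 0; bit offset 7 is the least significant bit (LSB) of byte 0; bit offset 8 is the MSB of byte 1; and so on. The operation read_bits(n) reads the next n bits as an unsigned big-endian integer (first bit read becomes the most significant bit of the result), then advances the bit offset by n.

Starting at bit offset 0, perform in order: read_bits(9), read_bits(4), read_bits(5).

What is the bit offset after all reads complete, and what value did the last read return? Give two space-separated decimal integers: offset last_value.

Read 1: bits[0:9] width=9 -> value=398 (bin 110001110); offset now 9 = byte 1 bit 1; 23 bits remain
Read 2: bits[9:13] width=4 -> value=9 (bin 1001); offset now 13 = byte 1 bit 5; 19 bits remain
Read 3: bits[13:18] width=5 -> value=8 (bin 01000); offset now 18 = byte 2 bit 2; 14 bits remain

Answer: 18 8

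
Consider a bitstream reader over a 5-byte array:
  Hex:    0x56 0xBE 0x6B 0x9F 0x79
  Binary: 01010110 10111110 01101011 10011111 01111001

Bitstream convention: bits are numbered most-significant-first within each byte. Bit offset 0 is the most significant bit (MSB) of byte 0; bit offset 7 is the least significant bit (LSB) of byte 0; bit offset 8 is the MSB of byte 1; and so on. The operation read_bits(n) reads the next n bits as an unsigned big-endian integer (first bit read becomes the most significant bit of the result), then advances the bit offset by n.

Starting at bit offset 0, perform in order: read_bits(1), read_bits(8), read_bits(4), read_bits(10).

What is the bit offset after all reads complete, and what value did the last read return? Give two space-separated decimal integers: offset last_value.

Read 1: bits[0:1] width=1 -> value=0 (bin 0); offset now 1 = byte 0 bit 1; 39 bits remain
Read 2: bits[1:9] width=8 -> value=173 (bin 10101101); offset now 9 = byte 1 bit 1; 31 bits remain
Read 3: bits[9:13] width=4 -> value=7 (bin 0111); offset now 13 = byte 1 bit 5; 27 bits remain
Read 4: bits[13:23] width=10 -> value=821 (bin 1100110101); offset now 23 = byte 2 bit 7; 17 bits remain

Answer: 23 821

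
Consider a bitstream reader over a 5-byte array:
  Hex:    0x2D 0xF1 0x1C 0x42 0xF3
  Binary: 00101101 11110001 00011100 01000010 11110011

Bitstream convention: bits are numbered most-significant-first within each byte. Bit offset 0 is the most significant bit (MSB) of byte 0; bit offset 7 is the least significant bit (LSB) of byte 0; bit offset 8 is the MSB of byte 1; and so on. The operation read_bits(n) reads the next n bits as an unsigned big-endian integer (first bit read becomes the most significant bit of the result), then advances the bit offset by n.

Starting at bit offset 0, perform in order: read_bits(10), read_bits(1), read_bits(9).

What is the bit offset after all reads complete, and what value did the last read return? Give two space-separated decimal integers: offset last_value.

Answer: 20 273

Derivation:
Read 1: bits[0:10] width=10 -> value=183 (bin 0010110111); offset now 10 = byte 1 bit 2; 30 bits remain
Read 2: bits[10:11] width=1 -> value=1 (bin 1); offset now 11 = byte 1 bit 3; 29 bits remain
Read 3: bits[11:20] width=9 -> value=273 (bin 100010001); offset now 20 = byte 2 bit 4; 20 bits remain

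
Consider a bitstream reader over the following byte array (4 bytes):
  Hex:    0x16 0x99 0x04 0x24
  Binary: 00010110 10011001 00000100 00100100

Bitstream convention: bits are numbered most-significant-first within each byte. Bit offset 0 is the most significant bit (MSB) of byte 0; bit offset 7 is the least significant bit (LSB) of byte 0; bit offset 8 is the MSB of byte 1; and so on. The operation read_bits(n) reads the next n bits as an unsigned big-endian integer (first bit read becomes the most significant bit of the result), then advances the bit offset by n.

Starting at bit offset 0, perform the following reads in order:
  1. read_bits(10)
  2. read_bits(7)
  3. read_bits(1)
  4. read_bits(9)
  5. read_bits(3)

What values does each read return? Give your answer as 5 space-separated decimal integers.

Answer: 90 50 0 33 1

Derivation:
Read 1: bits[0:10] width=10 -> value=90 (bin 0001011010); offset now 10 = byte 1 bit 2; 22 bits remain
Read 2: bits[10:17] width=7 -> value=50 (bin 0110010); offset now 17 = byte 2 bit 1; 15 bits remain
Read 3: bits[17:18] width=1 -> value=0 (bin 0); offset now 18 = byte 2 bit 2; 14 bits remain
Read 4: bits[18:27] width=9 -> value=33 (bin 000100001); offset now 27 = byte 3 bit 3; 5 bits remain
Read 5: bits[27:30] width=3 -> value=1 (bin 001); offset now 30 = byte 3 bit 6; 2 bits remain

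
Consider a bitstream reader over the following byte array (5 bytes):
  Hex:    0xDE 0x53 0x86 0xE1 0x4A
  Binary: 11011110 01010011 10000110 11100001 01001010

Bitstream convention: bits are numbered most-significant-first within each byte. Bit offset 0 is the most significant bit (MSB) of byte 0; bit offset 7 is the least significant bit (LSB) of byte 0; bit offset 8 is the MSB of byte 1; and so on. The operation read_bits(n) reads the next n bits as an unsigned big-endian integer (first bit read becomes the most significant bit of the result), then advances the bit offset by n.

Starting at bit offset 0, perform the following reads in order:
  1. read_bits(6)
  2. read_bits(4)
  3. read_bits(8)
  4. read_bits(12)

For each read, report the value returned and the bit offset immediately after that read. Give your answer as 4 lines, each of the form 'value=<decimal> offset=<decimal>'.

Read 1: bits[0:6] width=6 -> value=55 (bin 110111); offset now 6 = byte 0 bit 6; 34 bits remain
Read 2: bits[6:10] width=4 -> value=9 (bin 1001); offset now 10 = byte 1 bit 2; 30 bits remain
Read 3: bits[10:18] width=8 -> value=78 (bin 01001110); offset now 18 = byte 2 bit 2; 22 bits remain
Read 4: bits[18:30] width=12 -> value=440 (bin 000110111000); offset now 30 = byte 3 bit 6; 10 bits remain

Answer: value=55 offset=6
value=9 offset=10
value=78 offset=18
value=440 offset=30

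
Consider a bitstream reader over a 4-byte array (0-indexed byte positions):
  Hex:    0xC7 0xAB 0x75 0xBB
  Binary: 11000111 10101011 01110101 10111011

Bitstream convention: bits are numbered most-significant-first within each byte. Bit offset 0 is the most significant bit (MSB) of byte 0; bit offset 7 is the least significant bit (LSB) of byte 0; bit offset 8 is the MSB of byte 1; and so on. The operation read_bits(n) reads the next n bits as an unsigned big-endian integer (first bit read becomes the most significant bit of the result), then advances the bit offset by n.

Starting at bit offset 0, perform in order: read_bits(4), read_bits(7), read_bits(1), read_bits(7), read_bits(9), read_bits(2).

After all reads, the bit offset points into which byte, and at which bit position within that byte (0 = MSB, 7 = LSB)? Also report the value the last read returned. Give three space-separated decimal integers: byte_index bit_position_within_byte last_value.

Read 1: bits[0:4] width=4 -> value=12 (bin 1100); offset now 4 = byte 0 bit 4; 28 bits remain
Read 2: bits[4:11] width=7 -> value=61 (bin 0111101); offset now 11 = byte 1 bit 3; 21 bits remain
Read 3: bits[11:12] width=1 -> value=0 (bin 0); offset now 12 = byte 1 bit 4; 20 bits remain
Read 4: bits[12:19] width=7 -> value=91 (bin 1011011); offset now 19 = byte 2 bit 3; 13 bits remain
Read 5: bits[19:28] width=9 -> value=347 (bin 101011011); offset now 28 = byte 3 bit 4; 4 bits remain
Read 6: bits[28:30] width=2 -> value=2 (bin 10); offset now 30 = byte 3 bit 6; 2 bits remain

Answer: 3 6 2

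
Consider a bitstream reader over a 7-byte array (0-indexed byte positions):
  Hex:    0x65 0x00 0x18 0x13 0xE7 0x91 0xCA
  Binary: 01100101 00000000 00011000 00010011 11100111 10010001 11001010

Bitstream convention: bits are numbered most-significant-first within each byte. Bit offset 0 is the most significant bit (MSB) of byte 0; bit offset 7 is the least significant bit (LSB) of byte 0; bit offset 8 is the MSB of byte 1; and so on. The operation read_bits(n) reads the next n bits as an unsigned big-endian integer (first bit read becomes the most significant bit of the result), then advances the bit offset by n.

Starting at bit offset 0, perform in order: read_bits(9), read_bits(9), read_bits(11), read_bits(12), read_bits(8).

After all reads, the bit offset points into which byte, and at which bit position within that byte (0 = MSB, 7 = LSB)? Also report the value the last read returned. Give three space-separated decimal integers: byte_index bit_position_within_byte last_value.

Answer: 6 1 35

Derivation:
Read 1: bits[0:9] width=9 -> value=202 (bin 011001010); offset now 9 = byte 1 bit 1; 47 bits remain
Read 2: bits[9:18] width=9 -> value=0 (bin 000000000); offset now 18 = byte 2 bit 2; 38 bits remain
Read 3: bits[18:29] width=11 -> value=770 (bin 01100000010); offset now 29 = byte 3 bit 5; 27 bits remain
Read 4: bits[29:41] width=12 -> value=1999 (bin 011111001111); offset now 41 = byte 5 bit 1; 15 bits remain
Read 5: bits[41:49] width=8 -> value=35 (bin 00100011); offset now 49 = byte 6 bit 1; 7 bits remain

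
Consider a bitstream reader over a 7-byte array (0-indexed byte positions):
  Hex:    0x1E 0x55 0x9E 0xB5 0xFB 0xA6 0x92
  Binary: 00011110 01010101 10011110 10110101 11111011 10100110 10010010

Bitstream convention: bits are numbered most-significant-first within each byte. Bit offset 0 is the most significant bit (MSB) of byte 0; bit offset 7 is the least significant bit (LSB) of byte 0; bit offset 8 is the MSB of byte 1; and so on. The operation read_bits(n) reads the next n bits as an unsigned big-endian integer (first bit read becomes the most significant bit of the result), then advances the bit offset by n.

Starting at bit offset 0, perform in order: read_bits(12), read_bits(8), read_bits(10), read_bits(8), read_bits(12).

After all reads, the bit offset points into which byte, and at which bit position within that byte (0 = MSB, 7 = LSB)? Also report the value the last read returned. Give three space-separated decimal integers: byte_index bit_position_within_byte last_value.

Read 1: bits[0:12] width=12 -> value=485 (bin 000111100101); offset now 12 = byte 1 bit 4; 44 bits remain
Read 2: bits[12:20] width=8 -> value=89 (bin 01011001); offset now 20 = byte 2 bit 4; 36 bits remain
Read 3: bits[20:30] width=10 -> value=941 (bin 1110101101); offset now 30 = byte 3 bit 6; 26 bits remain
Read 4: bits[30:38] width=8 -> value=126 (bin 01111110); offset now 38 = byte 4 bit 6; 18 bits remain
Read 5: bits[38:50] width=12 -> value=3738 (bin 111010011010); offset now 50 = byte 6 bit 2; 6 bits remain

Answer: 6 2 3738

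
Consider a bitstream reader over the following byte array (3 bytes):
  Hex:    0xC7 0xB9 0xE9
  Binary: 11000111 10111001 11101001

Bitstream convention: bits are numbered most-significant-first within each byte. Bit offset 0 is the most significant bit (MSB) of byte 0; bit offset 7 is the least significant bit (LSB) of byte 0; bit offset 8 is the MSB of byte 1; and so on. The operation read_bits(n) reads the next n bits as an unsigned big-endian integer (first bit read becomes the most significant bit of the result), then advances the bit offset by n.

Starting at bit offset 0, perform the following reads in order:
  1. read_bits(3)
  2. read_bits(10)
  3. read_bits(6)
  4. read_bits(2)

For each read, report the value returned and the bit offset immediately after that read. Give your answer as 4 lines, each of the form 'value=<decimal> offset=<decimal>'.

Read 1: bits[0:3] width=3 -> value=6 (bin 110); offset now 3 = byte 0 bit 3; 21 bits remain
Read 2: bits[3:13] width=10 -> value=247 (bin 0011110111); offset now 13 = byte 1 bit 5; 11 bits remain
Read 3: bits[13:19] width=6 -> value=15 (bin 001111); offset now 19 = byte 2 bit 3; 5 bits remain
Read 4: bits[19:21] width=2 -> value=1 (bin 01); offset now 21 = byte 2 bit 5; 3 bits remain

Answer: value=6 offset=3
value=247 offset=13
value=15 offset=19
value=1 offset=21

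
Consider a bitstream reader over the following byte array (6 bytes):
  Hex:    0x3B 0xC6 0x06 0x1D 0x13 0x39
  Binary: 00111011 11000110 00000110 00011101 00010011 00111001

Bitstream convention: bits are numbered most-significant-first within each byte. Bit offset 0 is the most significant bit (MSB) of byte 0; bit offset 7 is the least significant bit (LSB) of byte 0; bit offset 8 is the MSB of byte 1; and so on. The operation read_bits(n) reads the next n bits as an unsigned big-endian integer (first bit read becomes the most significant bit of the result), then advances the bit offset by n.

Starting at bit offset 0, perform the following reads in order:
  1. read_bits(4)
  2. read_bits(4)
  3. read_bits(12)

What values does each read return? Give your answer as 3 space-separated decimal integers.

Answer: 3 11 3168

Derivation:
Read 1: bits[0:4] width=4 -> value=3 (bin 0011); offset now 4 = byte 0 bit 4; 44 bits remain
Read 2: bits[4:8] width=4 -> value=11 (bin 1011); offset now 8 = byte 1 bit 0; 40 bits remain
Read 3: bits[8:20] width=12 -> value=3168 (bin 110001100000); offset now 20 = byte 2 bit 4; 28 bits remain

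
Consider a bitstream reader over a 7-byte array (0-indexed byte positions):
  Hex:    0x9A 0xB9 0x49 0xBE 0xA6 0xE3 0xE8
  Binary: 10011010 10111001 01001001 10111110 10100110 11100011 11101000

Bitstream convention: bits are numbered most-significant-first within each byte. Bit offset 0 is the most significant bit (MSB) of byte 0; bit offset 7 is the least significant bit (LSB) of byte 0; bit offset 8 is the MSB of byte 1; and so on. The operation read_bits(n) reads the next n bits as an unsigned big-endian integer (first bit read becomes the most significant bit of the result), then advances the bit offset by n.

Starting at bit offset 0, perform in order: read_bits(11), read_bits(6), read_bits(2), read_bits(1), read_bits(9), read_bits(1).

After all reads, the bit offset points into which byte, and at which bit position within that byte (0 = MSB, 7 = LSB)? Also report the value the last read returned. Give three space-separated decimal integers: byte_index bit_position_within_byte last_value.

Answer: 3 6 1

Derivation:
Read 1: bits[0:11] width=11 -> value=1237 (bin 10011010101); offset now 11 = byte 1 bit 3; 45 bits remain
Read 2: bits[11:17] width=6 -> value=50 (bin 110010); offset now 17 = byte 2 bit 1; 39 bits remain
Read 3: bits[17:19] width=2 -> value=2 (bin 10); offset now 19 = byte 2 bit 3; 37 bits remain
Read 4: bits[19:20] width=1 -> value=0 (bin 0); offset now 20 = byte 2 bit 4; 36 bits remain
Read 5: bits[20:29] width=9 -> value=311 (bin 100110111); offset now 29 = byte 3 bit 5; 27 bits remain
Read 6: bits[29:30] width=1 -> value=1 (bin 1); offset now 30 = byte 3 bit 6; 26 bits remain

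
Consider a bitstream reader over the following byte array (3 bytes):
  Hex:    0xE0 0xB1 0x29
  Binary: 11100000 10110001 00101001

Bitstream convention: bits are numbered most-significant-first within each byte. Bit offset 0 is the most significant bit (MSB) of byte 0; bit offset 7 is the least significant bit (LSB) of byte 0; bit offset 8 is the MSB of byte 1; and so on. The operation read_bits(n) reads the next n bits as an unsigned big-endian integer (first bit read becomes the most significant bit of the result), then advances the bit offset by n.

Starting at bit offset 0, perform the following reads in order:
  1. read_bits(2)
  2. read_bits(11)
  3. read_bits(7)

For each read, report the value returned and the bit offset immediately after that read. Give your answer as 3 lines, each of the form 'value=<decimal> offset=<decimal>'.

Answer: value=3 offset=2
value=1046 offset=13
value=18 offset=20

Derivation:
Read 1: bits[0:2] width=2 -> value=3 (bin 11); offset now 2 = byte 0 bit 2; 22 bits remain
Read 2: bits[2:13] width=11 -> value=1046 (bin 10000010110); offset now 13 = byte 1 bit 5; 11 bits remain
Read 3: bits[13:20] width=7 -> value=18 (bin 0010010); offset now 20 = byte 2 bit 4; 4 bits remain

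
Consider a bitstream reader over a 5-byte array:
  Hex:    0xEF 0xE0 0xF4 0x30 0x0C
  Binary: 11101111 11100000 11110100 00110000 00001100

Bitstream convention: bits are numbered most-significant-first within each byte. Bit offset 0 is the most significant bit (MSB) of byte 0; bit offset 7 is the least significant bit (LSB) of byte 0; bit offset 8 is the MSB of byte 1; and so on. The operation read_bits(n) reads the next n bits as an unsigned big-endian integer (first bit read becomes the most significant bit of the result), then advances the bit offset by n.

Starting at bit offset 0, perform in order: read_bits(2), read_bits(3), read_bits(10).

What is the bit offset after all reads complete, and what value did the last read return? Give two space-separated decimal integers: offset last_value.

Answer: 15 1008

Derivation:
Read 1: bits[0:2] width=2 -> value=3 (bin 11); offset now 2 = byte 0 bit 2; 38 bits remain
Read 2: bits[2:5] width=3 -> value=5 (bin 101); offset now 5 = byte 0 bit 5; 35 bits remain
Read 3: bits[5:15] width=10 -> value=1008 (bin 1111110000); offset now 15 = byte 1 bit 7; 25 bits remain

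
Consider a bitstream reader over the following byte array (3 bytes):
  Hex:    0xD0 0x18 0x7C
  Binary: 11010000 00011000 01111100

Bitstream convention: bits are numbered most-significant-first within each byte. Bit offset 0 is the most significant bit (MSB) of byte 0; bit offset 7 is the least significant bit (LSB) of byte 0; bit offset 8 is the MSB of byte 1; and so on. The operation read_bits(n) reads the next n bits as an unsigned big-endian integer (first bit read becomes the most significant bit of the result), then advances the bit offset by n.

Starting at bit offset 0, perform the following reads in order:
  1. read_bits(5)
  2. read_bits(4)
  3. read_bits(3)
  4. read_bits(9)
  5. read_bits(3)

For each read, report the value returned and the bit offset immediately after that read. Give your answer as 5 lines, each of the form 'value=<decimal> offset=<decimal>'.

Read 1: bits[0:5] width=5 -> value=26 (bin 11010); offset now 5 = byte 0 bit 5; 19 bits remain
Read 2: bits[5:9] width=4 -> value=0 (bin 0000); offset now 9 = byte 1 bit 1; 15 bits remain
Read 3: bits[9:12] width=3 -> value=1 (bin 001); offset now 12 = byte 1 bit 4; 12 bits remain
Read 4: bits[12:21] width=9 -> value=271 (bin 100001111); offset now 21 = byte 2 bit 5; 3 bits remain
Read 5: bits[21:24] width=3 -> value=4 (bin 100); offset now 24 = byte 3 bit 0; 0 bits remain

Answer: value=26 offset=5
value=0 offset=9
value=1 offset=12
value=271 offset=21
value=4 offset=24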